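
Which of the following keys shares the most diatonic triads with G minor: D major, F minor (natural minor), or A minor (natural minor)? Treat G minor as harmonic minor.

Triads of G minor (harmonic minor): G minor (i), A diminished (ii°), Bb augmented (III+), C minor (iv), D major (V), Eb major (VI), F# diminished (vii°).
D major shares 1: D.
F minor (natural minor) shares 2: Cm, Eb.
A minor (natural minor) shares 0: none.
The most common triads (2) are shared with F minor.

F minor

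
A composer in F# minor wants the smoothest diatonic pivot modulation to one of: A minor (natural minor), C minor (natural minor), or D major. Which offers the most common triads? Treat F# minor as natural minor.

D major

Triads of F# minor (natural minor): F# minor (i), G# diminished (ii°), A major (III), B minor (iv), C# minor (v), D major (VI), E major (VII).
A minor (natural minor) shares 0: none.
C minor (natural minor) shares 0: none.
D major shares 4: F#m, A, Bm, D.
The most common triads (4) are shared with D major.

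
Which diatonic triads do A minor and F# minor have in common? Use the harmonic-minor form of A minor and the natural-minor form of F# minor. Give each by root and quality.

E, G#dim

Triads in A minor (harmonic minor): Am (i), Bdim (ii°), Caug (III+), Dm (iv), E (V), F (VI), G#dim (vii°).
Triads in F# minor (natural minor): F#m (i), G#dim (ii°), A (III), Bm (iv), C#m (v), D (VI), E (VII).
Shared triads with their functions: E (V in A minor, VII in F# minor); G#dim (vii° in A minor, ii° in F# minor).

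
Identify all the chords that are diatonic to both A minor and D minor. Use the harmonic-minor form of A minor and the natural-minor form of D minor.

Triads in A minor (harmonic minor): Am (i), Bdim (ii°), Caug (III+), Dm (iv), E (V), F (VI), G#dim (vii°).
Triads in D minor (natural minor): Dm (i), Edim (ii°), F (III), Gm (iv), Am (v), Bb (VI), C (VII).
Shared triads with their functions: Am (i in A minor, v in D minor); Dm (iv in A minor, i in D minor); F (VI in A minor, III in D minor).

Am, Dm, F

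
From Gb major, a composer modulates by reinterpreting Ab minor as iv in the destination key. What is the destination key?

Eb minor

The numeral iv denotes a minor triad on scale degree 4. With Ab on degree 4, the tonic of the new key is Eb.
Degree 4 carries a minor triad in minor keys, so the destination is Eb minor.
Check: the diatonic triads of Eb minor (natural minor) are Ebm (i), Fdim (ii°), Gb (III), Abm (iv), Bbm (v), Cb (VI), Db (VII) — Ab minor is indeed iv.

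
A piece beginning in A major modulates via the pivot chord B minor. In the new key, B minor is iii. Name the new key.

The numeral iii denotes a minor triad on scale degree 3. With B on degree 3, the tonic of the new key is G.
Degree 3 carries a minor triad in major keys, so the destination is G major.
Check: the diatonic triads of G major are G (I), Am (ii), Bm (iii), C (IV), D (V), Em (vi), F#dim (vii°) — B minor is indeed iii.

G major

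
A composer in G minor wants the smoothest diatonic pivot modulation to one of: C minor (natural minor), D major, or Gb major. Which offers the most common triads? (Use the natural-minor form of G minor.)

Triads of G minor (natural minor): Gm (i), Adim (ii°), Bb (III), Cm (iv), Dm (v), Eb (VI), F (VII).
C minor (natural minor) shares 4: Gm, Bb, Cm, Eb.
D major shares 0: none.
Gb major shares 0: none.
The most common triads (4) are shared with C minor.

C minor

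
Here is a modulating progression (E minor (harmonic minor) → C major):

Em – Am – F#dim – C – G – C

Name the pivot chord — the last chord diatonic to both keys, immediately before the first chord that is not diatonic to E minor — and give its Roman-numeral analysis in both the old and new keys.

Chords diatonic to E minor: Em, F#dim, Gaug, Am, B, C, D#dim.
Reading the progression, the first chord not in that set is G, so the modulation leaves E minor there.
The chord immediately before G is C, which is diatonic to both keys: VI in E minor and I in C major.

C — VI in E minor, I in C major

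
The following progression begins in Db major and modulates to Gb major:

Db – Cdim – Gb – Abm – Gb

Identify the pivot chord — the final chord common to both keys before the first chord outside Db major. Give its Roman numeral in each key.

Chords diatonic to Db major: Db, Ebm, Fm, Gb, Ab, Bbm, Cdim.
Reading the progression, the first chord not in that set is Abm, so the modulation leaves Db major there.
The chord immediately before Abm is Gb, which is diatonic to both keys: IV in Db major and I in Gb major.

Gb — IV in Db major, I in Gb major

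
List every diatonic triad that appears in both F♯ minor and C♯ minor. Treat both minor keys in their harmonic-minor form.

F♯m

Triads in F♯ minor (harmonic minor): F♯m (i), G♯dim (ii°), Aaug (III+), Bm (iv), C♯ (V), D (VI), E♯dim (vii°).
Triads in C♯ minor (harmonic minor): C♯m (i), D♯dim (ii°), Eaug (III+), F♯m (iv), G♯ (V), A (VI), B♯dim (vii°).
Shared triads with their functions: F♯m (i in F♯ minor, iv in C♯ minor).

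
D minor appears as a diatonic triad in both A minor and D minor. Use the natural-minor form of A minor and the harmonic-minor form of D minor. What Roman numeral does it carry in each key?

The scale of A minor (natural minor) is A B C D E F G; D is degree 4, and the triad built there (D-F-A) is minor, so it is iv.
The scale of D minor (harmonic minor) is D E F G A B♭ C♯; D is degree 1, and the triad built there (D-F-A) is minor, so it is i.

iv in A minor; i in D minor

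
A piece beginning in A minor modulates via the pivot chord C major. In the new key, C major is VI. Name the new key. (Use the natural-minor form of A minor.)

E minor

The numeral VI denotes a major triad on scale degree 6. With C on degree 6, the tonic of the new key is E.
Degree 6 carries a major triad in minor keys, so the destination is E minor.
Check: the diatonic triads of E minor (natural minor) are Em (i), F♯dim (ii°), G (III), Am (iv), Bm (v), C (VI), D (VII) — C major is indeed VI.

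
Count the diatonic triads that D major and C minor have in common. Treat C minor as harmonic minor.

1

Diatonic triads of D major: D major (I), E minor (ii), F# minor (iii), G major (IV), A major (V), B minor (vi), C# diminished (vii°).
Diatonic triads of C minor (harmonic minor): C minor (i), D diminished (ii°), Eb augmented (III+), F minor (iv), G major (V), Ab major (VI), B diminished (vii°).
Matching root and quality in both lists: G major.
That gives 1 common triad.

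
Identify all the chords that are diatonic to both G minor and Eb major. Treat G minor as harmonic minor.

Gm, Cm, Eb

Triads in G minor (harmonic minor): G minor (i), A diminished (ii°), Bb augmented (III+), C minor (iv), D major (V), Eb major (VI), F# diminished (vii°).
Triads in Eb major: Eb major (I), F minor (ii), G minor (iii), Ab major (IV), Bb major (V), C minor (vi), D diminished (vii°).
Shared triads with their functions: G minor (i in G minor, iii in Eb major); C minor (iv in G minor, vi in Eb major); Eb major (VI in G minor, I in Eb major).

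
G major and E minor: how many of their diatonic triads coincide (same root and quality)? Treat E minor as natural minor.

Diatonic triads of G major: G major (I), A minor (ii), B minor (iii), C major (IV), D major (V), E minor (vi), F♯ diminished (vii°).
Diatonic triads of E minor (natural minor): E minor (i), F♯ diminished (ii°), G major (III), A minor (iv), B minor (v), C major (VI), D major (VII).
Matching root and quality in both lists: G major, A minor, B minor, C major, D major, E minor, F♯ diminished.
That gives 7 common triads.

7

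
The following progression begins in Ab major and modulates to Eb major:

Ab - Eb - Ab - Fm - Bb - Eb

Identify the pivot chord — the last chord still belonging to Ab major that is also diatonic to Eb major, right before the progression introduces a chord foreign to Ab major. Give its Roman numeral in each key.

Fm — vi in Ab major, ii in Eb major

Chords diatonic to Ab major: Ab, Bbm, Cm, Db, Eb, Fm, Gdim.
Reading the progression, the first chord not in that set is Bb, so the modulation leaves Ab major there.
The chord immediately before Bb is Fm, which is diatonic to both keys: vi in Ab major and ii in Eb major.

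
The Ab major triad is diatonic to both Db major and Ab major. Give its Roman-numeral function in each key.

The scale of Db major is Db Eb F Gb Ab Bb C; Ab is degree 5, and the triad built there (Ab-C-Eb) is major, so it is V.
The scale of Ab major is Ab Bb C Db Eb F G; Ab is degree 1, and the triad built there (Ab-C-Eb) is major, so it is I.

V in Db major; I in Ab major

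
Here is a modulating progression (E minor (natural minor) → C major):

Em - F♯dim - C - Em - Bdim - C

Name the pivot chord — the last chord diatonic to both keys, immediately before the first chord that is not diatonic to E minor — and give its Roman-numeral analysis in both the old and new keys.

Em — i in E minor, iii in C major

Chords diatonic to E minor: Em, F♯dim, G, Am, Bm, C, D.
Reading the progression, the first chord not in that set is Bdim, so the modulation leaves E minor there.
The chord immediately before Bdim is Em, which is diatonic to both keys: i in E minor and iii in C major.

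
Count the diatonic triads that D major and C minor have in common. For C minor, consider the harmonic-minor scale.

1

Diatonic triads of D major: D major (I), E minor (ii), F♯ minor (iii), G major (IV), A major (V), B minor (vi), C♯ diminished (vii°).
Diatonic triads of C minor (harmonic minor): C minor (i), D diminished (ii°), E♭ augmented (III+), F minor (iv), G major (V), A♭ major (VI), B diminished (vii°).
Matching root and quality in both lists: G major.
That gives 1 common triad.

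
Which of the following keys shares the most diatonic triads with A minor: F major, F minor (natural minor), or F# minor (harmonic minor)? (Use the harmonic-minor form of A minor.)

Triads of A minor (harmonic minor): A minor (i), B diminished (ii°), C augmented (III+), D minor (iv), E major (V), F major (VI), G# diminished (vii°).
F major shares 3: Am, Dm, F.
F minor (natural minor) shares 0: none.
F# minor (harmonic minor) shares 1: G#dim.
The most common triads (3) are shared with F major.

F major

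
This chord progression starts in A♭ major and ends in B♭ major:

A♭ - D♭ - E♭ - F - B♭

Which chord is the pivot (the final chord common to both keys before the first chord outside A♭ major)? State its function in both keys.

Chords diatonic to A♭ major: A♭, B♭m, Cm, D♭, E♭, Fm, Gdim.
Reading the progression, the first chord not in that set is F, so the modulation leaves A♭ major there.
The chord immediately before F is E♭, which is diatonic to both keys: V in A♭ major and IV in B♭ major.

E♭ — V in A♭ major, IV in B♭ major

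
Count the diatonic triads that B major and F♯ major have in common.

4

Diatonic triads of B major: B (I), C♯m (ii), D♯m (iii), E (IV), F♯ (V), G♯m (vi), A♯dim (vii°).
Diatonic triads of F♯ major: F♯ (I), G♯m (ii), A♯m (iii), B (IV), C♯ (V), D♯m (vi), E♯dim (vii°).
Matching root and quality in both lists: B, D♯m, F♯, G♯m.
That gives 4 common triads.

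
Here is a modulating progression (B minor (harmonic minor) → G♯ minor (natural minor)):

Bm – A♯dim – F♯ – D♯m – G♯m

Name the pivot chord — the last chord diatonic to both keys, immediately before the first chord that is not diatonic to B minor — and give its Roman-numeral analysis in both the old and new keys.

F♯ — V in B minor, VII in G♯ minor

Chords diatonic to B minor: Bm, C♯dim, Daug, Em, F♯, G, A♯dim.
Reading the progression, the first chord not in that set is D♯m, so the modulation leaves B minor there.
The chord immediately before D♯m is F♯, which is diatonic to both keys: V in B minor and VII in G♯ minor.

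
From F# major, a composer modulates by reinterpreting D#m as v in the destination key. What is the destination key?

G# minor

The numeral v denotes a minor triad on scale degree 5. With D# on degree 5, the tonic of the new key is G#.
Degree 5 carries a minor triad in natural-minor keys, so the destination is G# minor.
Check: the diatonic triads of G# minor (natural minor) are G#m (i), A#dim (ii°), B (III), C#m (iv), D#m (v), E (VI), F# (VII) — D#m is indeed v.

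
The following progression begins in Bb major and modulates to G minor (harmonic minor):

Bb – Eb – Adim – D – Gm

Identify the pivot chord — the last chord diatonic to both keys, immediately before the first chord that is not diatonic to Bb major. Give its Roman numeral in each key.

Adim — vii° in Bb major, ii° in G minor

Chords diatonic to Bb major: Bb, Cm, Dm, Eb, F, Gm, Adim.
Reading the progression, the first chord not in that set is D, so the modulation leaves Bb major there.
The chord immediately before D is Adim, which is diatonic to both keys: vii° in Bb major and ii° in G minor.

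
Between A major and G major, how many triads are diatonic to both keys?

Diatonic triads of A major: A (I), Bm (ii), C#m (iii), D (IV), E (V), F#m (vi), G#dim (vii°).
Diatonic triads of G major: G (I), Am (ii), Bm (iii), C (IV), D (V), Em (vi), F#dim (vii°).
Matching root and quality in both lists: Bm, D.
That gives 2 common triads.

2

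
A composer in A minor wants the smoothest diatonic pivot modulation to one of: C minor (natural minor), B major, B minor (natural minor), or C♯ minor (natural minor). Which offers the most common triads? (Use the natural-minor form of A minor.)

Triads of A minor (natural minor): Am (i), Bdim (ii°), C (III), Dm (iv), Em (v), F (VI), G (VII).
C minor (natural minor) shares 0: none.
B major shares 0: none.
B minor (natural minor) shares 2: Em, G.
C♯ minor (natural minor) shares 0: none.
The most common triads (2) are shared with B minor.

B minor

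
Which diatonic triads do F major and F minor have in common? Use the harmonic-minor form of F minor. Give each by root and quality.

Triads in F major: F major (I), G minor (ii), A minor (iii), Bb major (IV), C major (V), D minor (vi), E diminished (vii°).
Triads in F minor (harmonic minor): F minor (i), G diminished (ii°), Ab augmented (III+), Bb minor (iv), C major (V), Db major (VI), E diminished (vii°).
Shared triads with their functions: C major (V in F major, V in F minor); E diminished (vii° in F major, vii° in F minor).

C, Edim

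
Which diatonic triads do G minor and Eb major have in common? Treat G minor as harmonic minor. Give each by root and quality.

Gm, Cm, Eb

Triads in G minor (harmonic minor): G minor (i), A diminished (ii°), Bb augmented (III+), C minor (iv), D major (V), Eb major (VI), F# diminished (vii°).
Triads in Eb major: Eb major (I), F minor (ii), G minor (iii), Ab major (IV), Bb major (V), C minor (vi), D diminished (vii°).
Shared triads with their functions: G minor (i in G minor, iii in Eb major); C minor (iv in G minor, vi in Eb major); Eb major (VI in G minor, I in Eb major).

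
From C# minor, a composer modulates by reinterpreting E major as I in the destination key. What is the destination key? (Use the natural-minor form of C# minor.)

E major

The numeral I denotes a major triad on scale degree 1. With E on degree 1, the tonic of the new key is E.
Degree 1 carries a major triad in major keys, so the destination is E major.
Check: the diatonic triads of E major are E (I), F#m (ii), G#m (iii), A (IV), B (V), C#m (vi), D#dim (vii°) — E major is indeed I.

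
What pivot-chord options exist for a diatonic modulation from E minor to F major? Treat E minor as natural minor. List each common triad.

Triads in E minor (natural minor): E minor (i), F♯ diminished (ii°), G major (III), A minor (iv), B minor (v), C major (VI), D major (VII).
Triads in F major: F major (I), G minor (ii), A minor (iii), B♭ major (IV), C major (V), D minor (vi), E diminished (vii°).
Shared triads with their functions: A minor (iv in E minor, iii in F major); C major (VI in E minor, V in F major).

Am, C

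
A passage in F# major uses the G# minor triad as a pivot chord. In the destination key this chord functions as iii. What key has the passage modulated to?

The numeral iii denotes a minor triad on scale degree 3. With G# on degree 3, the tonic of the new key is E.
Degree 3 carries a minor triad in major keys, so the destination is E major.
Check: the diatonic triads of E major are E (I), F#m (ii), G#m (iii), A (IV), B (V), C#m (vi), D#dim (vii°) — G# minor is indeed iii.

E major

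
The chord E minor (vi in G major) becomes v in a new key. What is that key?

The numeral v denotes a minor triad on scale degree 5. With E on degree 5, the tonic of the new key is A.
Degree 5 carries a minor triad in natural-minor keys, so the destination is A minor.
Check: the diatonic triads of A minor (natural minor) are Am (i), Bdim (ii°), C (III), Dm (iv), Em (v), F (VI), G (VII) — E minor is indeed v.

A minor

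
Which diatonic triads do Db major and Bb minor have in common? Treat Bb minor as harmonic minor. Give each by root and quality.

Triads in Db major: Db (I), Ebm (ii), Fm (iii), Gb (IV), Ab (V), Bbm (vi), Cdim (vii°).
Triads in Bb minor (harmonic minor): Bbm (i), Cdim (ii°), Dbaug (III+), Ebm (iv), F (V), Gb (VI), Adim (vii°).
Shared triads with their functions: Ebm (ii in Db major, iv in Bb minor); Gb (IV in Db major, VI in Bb minor); Bbm (vi in Db major, i in Bb minor); Cdim (vii° in Db major, ii° in Bb minor).

Ebm, Gb, Bbm, Cdim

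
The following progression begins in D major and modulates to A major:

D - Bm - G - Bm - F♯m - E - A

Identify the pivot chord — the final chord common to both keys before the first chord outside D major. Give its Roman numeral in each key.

F♯m — iii in D major, vi in A major

Chords diatonic to D major: D, Em, F♯m, G, A, Bm, C♯dim.
Reading the progression, the first chord not in that set is E, so the modulation leaves D major there.
The chord immediately before E is F♯m, which is diatonic to both keys: iii in D major and vi in A major.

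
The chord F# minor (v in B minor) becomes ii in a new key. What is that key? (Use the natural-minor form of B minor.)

E major

The numeral ii denotes a minor triad on scale degree 2. With F# on degree 2, the tonic of the new key is E.
Degree 2 carries a minor triad in major keys, so the destination is E major.
Check: the diatonic triads of E major are E (I), F#m (ii), G#m (iii), A (IV), B (V), C#m (vi), D#dim (vii°) — F# minor is indeed ii.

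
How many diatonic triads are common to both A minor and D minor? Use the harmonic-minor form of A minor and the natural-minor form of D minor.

Diatonic triads of A minor (harmonic minor): Am (i), Bdim (ii°), Caug (III+), Dm (iv), E (V), F (VI), G#dim (vii°).
Diatonic triads of D minor (natural minor): Dm (i), Edim (ii°), F (III), Gm (iv), Am (v), Bb (VI), C (VII).
Matching root and quality in both lists: Am, Dm, F.
That gives 3 common triads.

3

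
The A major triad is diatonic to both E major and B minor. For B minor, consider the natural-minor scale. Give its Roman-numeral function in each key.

IV in E major; VII in B minor

The scale of E major is E F# G# A B C# D#; A is degree 4, and the triad built there (A-C#-E) is major, so it is IV.
The scale of B minor (natural minor) is B C# D E F# G A; A is degree 7, and the triad built there (A-C#-E) is major, so it is VII.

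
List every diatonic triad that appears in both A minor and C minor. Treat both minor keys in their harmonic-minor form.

Triads in A minor (harmonic minor): Am (i), Bdim (ii°), Caug (III+), Dm (iv), E (V), F (VI), G♯dim (vii°).
Triads in C minor (harmonic minor): Cm (i), Ddim (ii°), E♭aug (III+), Fm (iv), G (V), A♭ (VI), Bdim (vii°).
Shared triads with their functions: Bdim (ii° in A minor, vii° in C minor).

Bdim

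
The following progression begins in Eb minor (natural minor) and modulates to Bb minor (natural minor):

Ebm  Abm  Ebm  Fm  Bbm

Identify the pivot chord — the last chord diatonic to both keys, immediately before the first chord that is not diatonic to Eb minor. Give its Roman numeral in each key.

Chords diatonic to Eb minor: Ebm, Fdim, Gb, Abm, Bbm, Cb, Db.
Reading the progression, the first chord not in that set is Fm, so the modulation leaves Eb minor there.
The chord immediately before Fm is Ebm, which is diatonic to both keys: i in Eb minor and iv in Bb minor.

Ebm — i in Eb minor, iv in Bb minor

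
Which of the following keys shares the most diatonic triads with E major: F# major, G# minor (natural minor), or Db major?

Triads of E major: E major (I), F# minor (ii), G# minor (iii), A major (IV), B major (V), C# minor (vi), D# diminished (vii°).
F# major shares 2: G#m, B.
G# minor (natural minor) shares 4: E, G#m, B, C#m.
Db major shares 0: none.
The most common triads (4) are shared with G# minor.

G# minor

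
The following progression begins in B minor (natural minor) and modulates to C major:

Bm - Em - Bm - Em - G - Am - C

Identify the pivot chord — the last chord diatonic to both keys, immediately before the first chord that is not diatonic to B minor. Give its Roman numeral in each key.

Chords diatonic to B minor: Bm, C#dim, D, Em, F#m, G, A.
Reading the progression, the first chord not in that set is Am, so the modulation leaves B minor there.
The chord immediately before Am is G, which is diatonic to both keys: VI in B minor and V in C major.

G — VI in B minor, V in C major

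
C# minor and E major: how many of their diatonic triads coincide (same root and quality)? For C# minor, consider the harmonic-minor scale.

Diatonic triads of C# minor (harmonic minor): C#m (i), D#dim (ii°), Eaug (III+), F#m (iv), G# (V), A (VI), B#dim (vii°).
Diatonic triads of E major: E (I), F#m (ii), G#m (iii), A (IV), B (V), C#m (vi), D#dim (vii°).
Matching root and quality in both lists: C#m, D#dim, F#m, A.
That gives 4 common triads.

4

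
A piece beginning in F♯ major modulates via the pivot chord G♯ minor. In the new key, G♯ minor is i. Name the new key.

The numeral i denotes a minor triad on scale degree 1. With G♯ on degree 1, the tonic of the new key is G♯.
Degree 1 carries a minor triad in minor keys, so the destination is G♯ minor.
Check: the diatonic triads of G♯ minor (natural minor) are G♯m (i), A♯dim (ii°), B (III), C♯m (iv), D♯m (v), E (VI), F♯ (VII) — G♯ minor is indeed i.

G♯ minor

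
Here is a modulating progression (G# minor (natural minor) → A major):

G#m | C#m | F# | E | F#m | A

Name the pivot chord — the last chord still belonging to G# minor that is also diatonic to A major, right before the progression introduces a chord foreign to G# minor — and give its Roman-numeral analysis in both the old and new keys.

Chords diatonic to G# minor: G#m, A#dim, B, C#m, D#m, E, F#.
Reading the progression, the first chord not in that set is F#m, so the modulation leaves G# minor there.
The chord immediately before F#m is E, which is diatonic to both keys: VI in G# minor and V in A major.

E — VI in G# minor, V in A major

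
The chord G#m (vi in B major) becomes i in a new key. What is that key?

G# minor

The numeral i denotes a minor triad on scale degree 1. With G# on degree 1, the tonic of the new key is G#.
Degree 1 carries a minor triad in minor keys, so the destination is G# minor.
Check: the diatonic triads of G# minor (natural minor) are G#m (i), A#dim (ii°), B (III), C#m (iv), D#m (v), E (VI), F# (VII) — G#m is indeed i.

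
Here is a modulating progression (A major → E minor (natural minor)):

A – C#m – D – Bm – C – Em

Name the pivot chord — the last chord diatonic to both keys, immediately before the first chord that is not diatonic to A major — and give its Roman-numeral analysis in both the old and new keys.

Chords diatonic to A major: A, Bm, C#m, D, E, F#m, G#dim.
Reading the progression, the first chord not in that set is C, so the modulation leaves A major there.
The chord immediately before C is Bm, which is diatonic to both keys: ii in A major and v in E minor.

Bm — ii in A major, v in E minor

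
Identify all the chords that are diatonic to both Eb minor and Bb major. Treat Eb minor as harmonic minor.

Bb

Triads in Eb minor (harmonic minor): Ebm (i), Fdim (ii°), Gbaug (III+), Abm (iv), Bb (V), Cb (VI), Ddim (vii°).
Triads in Bb major: Bb (I), Cm (ii), Dm (iii), Eb (IV), F (V), Gm (vi), Adim (vii°).
Shared triads with their functions: Bb (V in Eb minor, I in Bb major).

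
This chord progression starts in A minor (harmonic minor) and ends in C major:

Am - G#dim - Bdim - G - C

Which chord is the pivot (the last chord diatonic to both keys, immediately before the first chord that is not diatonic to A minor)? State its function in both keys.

Chords diatonic to A minor: Am, Bdim, Caug, Dm, E, F, G#dim.
Reading the progression, the first chord not in that set is G, so the modulation leaves A minor there.
The chord immediately before G is Bdim, which is diatonic to both keys: ii° in A minor and vii° in C major.

Bdim — ii° in A minor, vii° in C major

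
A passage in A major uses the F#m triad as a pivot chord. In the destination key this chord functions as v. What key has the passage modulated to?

B minor

The numeral v denotes a minor triad on scale degree 5. With F# on degree 5, the tonic of the new key is B.
Degree 5 carries a minor triad in natural-minor keys, so the destination is B minor.
Check: the diatonic triads of B minor (natural minor) are Bm (i), C#dim (ii°), D (III), Em (iv), F#m (v), G (VI), A (VII) — F#m is indeed v.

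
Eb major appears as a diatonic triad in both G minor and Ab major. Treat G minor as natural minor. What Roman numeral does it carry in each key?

The scale of G minor (natural minor) is G A Bb C D Eb F; Eb is degree 6, and the triad built there (Eb-G-Bb) is major, so it is VI.
The scale of Ab major is Ab Bb C Db Eb F G; Eb is degree 5, and the triad built there (Eb-G-Bb) is major, so it is V.

VI in G minor; V in Ab major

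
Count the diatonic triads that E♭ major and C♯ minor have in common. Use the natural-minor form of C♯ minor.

Diatonic triads of E♭ major: E♭ major (I), F minor (ii), G minor (iii), A♭ major (IV), B♭ major (V), C minor (vi), D diminished (vii°).
Diatonic triads of C♯ minor (natural minor): C♯ minor (i), D♯ diminished (ii°), E major (III), F♯ minor (iv), G♯ minor (v), A major (VI), B major (VII).
No triad has the same root and quality in both keys.

0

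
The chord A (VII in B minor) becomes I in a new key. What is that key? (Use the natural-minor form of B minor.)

The numeral I denotes a major triad on scale degree 1. With A on degree 1, the tonic of the new key is A.
Degree 1 carries a major triad in major keys, so the destination is A major.
Check: the diatonic triads of A major are A (I), Bm (ii), C#m (iii), D (IV), E (V), F#m (vi), G#dim (vii°) — A is indeed I.

A major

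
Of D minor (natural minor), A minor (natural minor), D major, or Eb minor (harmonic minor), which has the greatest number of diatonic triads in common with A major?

D major

Triads of A major: A major (I), B minor (ii), C# minor (iii), D major (IV), E major (V), F# minor (vi), G# diminished (vii°).
D minor (natural minor) shares 0: none.
A minor (natural minor) shares 0: none.
D major shares 4: A, Bm, D, F#m.
Eb minor (harmonic minor) shares 0: none.
The most common triads (4) are shared with D major.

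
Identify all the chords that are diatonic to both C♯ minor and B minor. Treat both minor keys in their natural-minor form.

F♯m, A

Triads in C♯ minor (natural minor): C♯m (i), D♯dim (ii°), E (III), F♯m (iv), G♯m (v), A (VI), B (VII).
Triads in B minor (natural minor): Bm (i), C♯dim (ii°), D (III), Em (iv), F♯m (v), G (VI), A (VII).
Shared triads with their functions: F♯m (iv in C♯ minor, v in B minor); A (VI in C♯ minor, VII in B minor).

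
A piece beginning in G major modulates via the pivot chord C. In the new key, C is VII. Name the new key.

The numeral VII denotes a major triad on scale degree 7. With C on degree 7, the tonic of the new key is D.
Degree 7 carries a major triad in natural-minor keys, so the destination is D minor.
Check: the diatonic triads of D minor (natural minor) are Dm (i), Edim (ii°), F (III), Gm (iv), Am (v), B♭ (VI), C (VII) — C is indeed VII.

D minor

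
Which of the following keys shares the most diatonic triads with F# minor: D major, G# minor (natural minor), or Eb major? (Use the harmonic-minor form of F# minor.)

D major

Triads of F# minor (harmonic minor): F# minor (i), G# diminished (ii°), A augmented (III+), B minor (iv), C# major (V), D major (VI), E# diminished (vii°).
D major shares 3: F#m, Bm, D.
G# minor (natural minor) shares 0: none.
Eb major shares 0: none.
The most common triads (3) are shared with D major.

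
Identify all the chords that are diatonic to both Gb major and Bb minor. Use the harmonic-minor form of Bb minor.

Triads in Gb major: Gb major (I), Ab minor (ii), Bb minor (iii), Cb major (IV), Db major (V), Eb minor (vi), F diminished (vii°).
Triads in Bb minor (harmonic minor): Bb minor (i), C diminished (ii°), Db augmented (III+), Eb minor (iv), F major (V), Gb major (VI), A diminished (vii°).
Shared triads with their functions: Gb major (I in Gb major, VI in Bb minor); Bb minor (iii in Gb major, i in Bb minor); Eb minor (vi in Gb major, iv in Bb minor).

Gb, Bbm, Ebm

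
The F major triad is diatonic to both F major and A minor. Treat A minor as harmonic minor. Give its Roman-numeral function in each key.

I in F major; VI in A minor

The scale of F major is F G A Bb C D E; F is degree 1, and the triad built there (F-A-C) is major, so it is I.
The scale of A minor (harmonic minor) is A B C D E F G#; F is degree 6, and the triad built there (F-A-C) is major, so it is VI.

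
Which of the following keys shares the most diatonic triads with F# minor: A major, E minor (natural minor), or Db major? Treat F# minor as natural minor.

Triads of F# minor (natural minor): F# minor (i), G# diminished (ii°), A major (III), B minor (iv), C# minor (v), D major (VI), E major (VII).
A major shares 7: F#m, G#dim, A, Bm, C#m, D, E.
E minor (natural minor) shares 2: Bm, D.
Db major shares 0: none.
The most common triads (7) are shared with A major.

A major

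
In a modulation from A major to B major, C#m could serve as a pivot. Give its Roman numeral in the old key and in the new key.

The scale of A major is A B C# D E F# G#; C# is degree 3, and the triad built there (C#-E-G#) is minor, so it is iii.
The scale of B major is B C# D# E F# G# A#; C# is degree 2, and the triad built there (C#-E-G#) is minor, so it is ii.

iii in A major; ii in B major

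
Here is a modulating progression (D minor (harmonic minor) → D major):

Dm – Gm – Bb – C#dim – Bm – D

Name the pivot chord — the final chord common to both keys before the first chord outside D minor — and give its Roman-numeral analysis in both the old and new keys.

C#dim — vii° in D minor, vii° in D major

Chords diatonic to D minor: Dm, Edim, Faug, Gm, A, Bb, C#dim.
Reading the progression, the first chord not in that set is Bm, so the modulation leaves D minor there.
The chord immediately before Bm is C#dim, which is diatonic to both keys: vii° in D minor and vii° in D major.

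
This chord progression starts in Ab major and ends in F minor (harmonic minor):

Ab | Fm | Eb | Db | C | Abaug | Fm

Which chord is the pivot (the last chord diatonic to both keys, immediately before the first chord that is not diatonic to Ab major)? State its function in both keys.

Chords diatonic to Ab major: Ab, Bbm, Cm, Db, Eb, Fm, Gdim.
Reading the progression, the first chord not in that set is C, so the modulation leaves Ab major there.
The chord immediately before C is Db, which is diatonic to both keys: IV in Ab major and VI in F minor.

Db — IV in Ab major, VI in F minor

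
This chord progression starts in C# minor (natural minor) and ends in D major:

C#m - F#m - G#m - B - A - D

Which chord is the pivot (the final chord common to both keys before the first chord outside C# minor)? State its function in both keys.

A — VI in C# minor, V in D major

Chords diatonic to C# minor: C#m, D#dim, E, F#m, G#m, A, B.
Reading the progression, the first chord not in that set is D, so the modulation leaves C# minor there.
The chord immediately before D is A, which is diatonic to both keys: VI in C# minor and V in D major.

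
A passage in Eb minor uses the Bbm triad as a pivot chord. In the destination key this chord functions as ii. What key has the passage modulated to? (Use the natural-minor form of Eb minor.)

Ab major

The numeral ii denotes a minor triad on scale degree 2. With Bb on degree 2, the tonic of the new key is Ab.
Degree 2 carries a minor triad in major keys, so the destination is Ab major.
Check: the diatonic triads of Ab major are Ab (I), Bbm (ii), Cm (iii), Db (IV), Eb (V), Fm (vi), Gdim (vii°) — Bbm is indeed ii.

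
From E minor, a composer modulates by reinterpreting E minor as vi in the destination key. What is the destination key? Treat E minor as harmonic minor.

The numeral vi denotes a minor triad on scale degree 6. With E on degree 6, the tonic of the new key is G.
Degree 6 carries a minor triad in major keys, so the destination is G major.
Check: the diatonic triads of G major are G (I), Am (ii), Bm (iii), C (IV), D (V), Em (vi), F#dim (vii°) — E minor is indeed vi.

G major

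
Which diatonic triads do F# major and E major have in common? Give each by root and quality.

G#m, B

Triads in F# major: F# (I), G#m (ii), A#m (iii), B (IV), C# (V), D#m (vi), E#dim (vii°).
Triads in E major: E (I), F#m (ii), G#m (iii), A (IV), B (V), C#m (vi), D#dim (vii°).
Shared triads with their functions: G#m (ii in F# major, iii in E major); B (IV in F# major, V in E major).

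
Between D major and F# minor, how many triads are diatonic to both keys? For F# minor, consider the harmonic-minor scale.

3

Diatonic triads of D major: D (I), Em (ii), F#m (iii), G (IV), A (V), Bm (vi), C#dim (vii°).
Diatonic triads of F# minor (harmonic minor): F#m (i), G#dim (ii°), Aaug (III+), Bm (iv), C# (V), D (VI), E#dim (vii°).
Matching root and quality in both lists: D, F#m, Bm.
That gives 3 common triads.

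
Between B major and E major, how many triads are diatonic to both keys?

Diatonic triads of B major: B (I), C#m (ii), D#m (iii), E (IV), F# (V), G#m (vi), A#dim (vii°).
Diatonic triads of E major: E (I), F#m (ii), G#m (iii), A (IV), B (V), C#m (vi), D#dim (vii°).
Matching root and quality in both lists: B, C#m, E, G#m.
That gives 4 common triads.

4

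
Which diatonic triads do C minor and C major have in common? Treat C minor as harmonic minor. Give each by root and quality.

G, Bdim

Triads in C minor (harmonic minor): Cm (i), Ddim (ii°), Ebaug (III+), Fm (iv), G (V), Ab (VI), Bdim (vii°).
Triads in C major: C (I), Dm (ii), Em (iii), F (IV), G (V), Am (vi), Bdim (vii°).
Shared triads with their functions: G (V in C minor, V in C major); Bdim (vii° in C minor, vii° in C major).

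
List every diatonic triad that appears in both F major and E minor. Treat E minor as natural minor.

Am, C

Triads in F major: F (I), Gm (ii), Am (iii), Bb (IV), C (V), Dm (vi), Edim (vii°).
Triads in E minor (natural minor): Em (i), F#dim (ii°), G (III), Am (iv), Bm (v), C (VI), D (VII).
Shared triads with their functions: Am (iii in F major, iv in E minor); C (V in F major, VI in E minor).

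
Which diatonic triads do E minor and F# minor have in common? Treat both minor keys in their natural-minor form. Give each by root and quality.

Triads in E minor (natural minor): Em (i), F#dim (ii°), G (III), Am (iv), Bm (v), C (VI), D (VII).
Triads in F# minor (natural minor): F#m (i), G#dim (ii°), A (III), Bm (iv), C#m (v), D (VI), E (VII).
Shared triads with their functions: Bm (v in E minor, iv in F# minor); D (VII in E minor, VI in F# minor).

Bm, D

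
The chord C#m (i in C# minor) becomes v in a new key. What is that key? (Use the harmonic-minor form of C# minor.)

F# minor

The numeral v denotes a minor triad on scale degree 5. With C# on degree 5, the tonic of the new key is F#.
Degree 5 carries a minor triad in natural-minor keys, so the destination is F# minor.
Check: the diatonic triads of F# minor (natural minor) are F#m (i), G#dim (ii°), A (III), Bm (iv), C#m (v), D (VI), E (VII) — C#m is indeed v.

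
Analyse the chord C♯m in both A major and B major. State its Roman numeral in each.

iii in A major; ii in B major

The scale of A major is A B C♯ D E F♯ G♯; C♯ is degree 3, and the triad built there (C♯-E-G♯) is minor, so it is iii.
The scale of B major is B C♯ D♯ E F♯ G♯ A♯; C♯ is degree 2, and the triad built there (C♯-E-G♯) is minor, so it is ii.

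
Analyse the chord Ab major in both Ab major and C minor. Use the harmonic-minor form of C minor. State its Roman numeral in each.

The scale of Ab major is Ab Bb C Db Eb F G; Ab is degree 1, and the triad built there (Ab-C-Eb) is major, so it is I.
The scale of C minor (harmonic minor) is C D Eb F G Ab B; Ab is degree 6, and the triad built there (Ab-C-Eb) is major, so it is VI.

I in Ab major; VI in C minor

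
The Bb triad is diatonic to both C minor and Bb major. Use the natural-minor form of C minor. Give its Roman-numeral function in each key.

VII in C minor; I in Bb major

The scale of C minor (natural minor) is C D Eb F G Ab Bb; Bb is degree 7, and the triad built there (Bb-D-F) is major, so it is VII.
The scale of Bb major is Bb C D Eb F G A; Bb is degree 1, and the triad built there (Bb-D-F) is major, so it is I.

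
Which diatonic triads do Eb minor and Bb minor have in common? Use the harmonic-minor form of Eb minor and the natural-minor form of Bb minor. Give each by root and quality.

Triads in Eb minor (harmonic minor): Ebm (i), Fdim (ii°), Gbaug (III+), Abm (iv), Bb (V), Cb (VI), Ddim (vii°).
Triads in Bb minor (natural minor): Bbm (i), Cdim (ii°), Db (III), Ebm (iv), Fm (v), Gb (VI), Ab (VII).
Shared triads with their functions: Ebm (i in Eb minor, iv in Bb minor).

Ebm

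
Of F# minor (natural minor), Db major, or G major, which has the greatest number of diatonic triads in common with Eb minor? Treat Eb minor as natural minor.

Triads of Eb minor (natural minor): Ebm (i), Fdim (ii°), Gb (III), Abm (iv), Bbm (v), Cb (VI), Db (VII).
F# minor (natural minor) shares 0: none.
Db major shares 4: Ebm, Gb, Bbm, Db.
G major shares 0: none.
The most common triads (4) are shared with Db major.

Db major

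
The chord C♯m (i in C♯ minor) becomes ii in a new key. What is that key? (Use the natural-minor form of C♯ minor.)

B major

The numeral ii denotes a minor triad on scale degree 2. With C♯ on degree 2, the tonic of the new key is B.
Degree 2 carries a minor triad in major keys, so the destination is B major.
Check: the diatonic triads of B major are B (I), C♯m (ii), D♯m (iii), E (IV), F♯ (V), G♯m (vi), A♯dim (vii°) — C♯m is indeed ii.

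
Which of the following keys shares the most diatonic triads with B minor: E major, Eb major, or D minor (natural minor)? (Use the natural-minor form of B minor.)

Triads of B minor (natural minor): Bm (i), C#dim (ii°), D (III), Em (iv), F#m (v), G (VI), A (VII).
E major shares 2: F#m, A.
Eb major shares 0: none.
D minor (natural minor) shares 0: none.
The most common triads (2) are shared with E major.

E major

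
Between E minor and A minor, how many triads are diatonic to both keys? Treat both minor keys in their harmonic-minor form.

Diatonic triads of E minor (harmonic minor): Em (i), F#dim (ii°), Gaug (III+), Am (iv), B (V), C (VI), D#dim (vii°).
Diatonic triads of A minor (harmonic minor): Am (i), Bdim (ii°), Caug (III+), Dm (iv), E (V), F (VI), G#dim (vii°).
Matching root and quality in both lists: Am.
That gives 1 common triad.

1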